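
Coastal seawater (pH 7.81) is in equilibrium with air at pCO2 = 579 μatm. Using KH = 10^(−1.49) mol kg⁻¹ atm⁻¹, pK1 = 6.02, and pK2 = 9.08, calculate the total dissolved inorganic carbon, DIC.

[CO2*] = KH · pCO2 = 10^(−1.49) × 579×10^-6 = 1.874×10^-5 mol/kg
α₀ = 1/(1 + K1/[H⁺] + K1K2/[H⁺]²) = 1/(1 + 10^+1.79 + 10^+0.52) = 0.01516
DIC = [CO2*]/α₀ = 1.874×10^-5 / 0.01516 = 1.24 mmol/kg

DIC = 1.24 mmol/kg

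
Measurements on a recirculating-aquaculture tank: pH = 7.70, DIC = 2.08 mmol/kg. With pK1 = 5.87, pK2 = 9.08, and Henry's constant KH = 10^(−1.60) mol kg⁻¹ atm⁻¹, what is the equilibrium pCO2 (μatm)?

α₀ = 1 / (1 + K1/[H⁺] + K1K2/[H⁺]²) = 1 / (1 + 10^+1.83 + 10^+0.45)
   = 1 / (1 + 67.608 + 2.8184) = 1/71.427 = 0.01400
[CO2*] = α₀ × DIC = 0.01400 × 2.08 = 0.02912 mmol/kg
pCO2 = [CO2*]/KH = 2.912×10^-5 / 2.512×10^-2 = 1160 μatm

pCO2 = 1160 μatm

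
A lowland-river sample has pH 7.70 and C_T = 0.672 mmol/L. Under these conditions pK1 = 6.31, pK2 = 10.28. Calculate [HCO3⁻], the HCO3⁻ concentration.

α₁ = 1 / (1 + [H⁺]/K1 + K2/[H⁺]) = 1 / (1 + 10^-1.39 + 10^-2.58)
   = 1 / (1 + 0.040738 + 0.0026303) = 1/1.0434 = 0.9584
[HCO3⁻] = α₁ × DIC = 0.9584 × 0.672 = 0.644 mmol/L

[HCO3⁻] = 0.644 mmol/L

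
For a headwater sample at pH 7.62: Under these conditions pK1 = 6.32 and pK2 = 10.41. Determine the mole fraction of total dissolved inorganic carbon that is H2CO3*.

α₀ = 0.0477

α₀ = 1 / (1 + K1/[H⁺] + K1K2/[H⁺]²) = 1 / (1 + 10^+1.30 + 10^-1.49)
   = 1 / (1 + 19.953 + 0.032359) = 1/20.985 = 0.04765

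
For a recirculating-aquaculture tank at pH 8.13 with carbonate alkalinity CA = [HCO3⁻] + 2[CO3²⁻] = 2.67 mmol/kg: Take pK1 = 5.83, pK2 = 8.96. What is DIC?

CA = [HCO3⁻] + 2[CO3²⁻] = (α₁ + 2α₂)·DIC
At pH 8.13: [H⁺]/K1 = 10^-2.30 = 0.0050119, K2/[H⁺] = 10^-0.83 = 0.14791
α₁ = 1/(1 + 0.0050119 + 0.14791) = 1/1.1529 = 0.8674; α₂ = α₁·K2/[H⁺] = 0.1283
α₁ + 2α₂ = 1.1239
DIC = CA / (α₁ + 2α₂) = 2.67 / 1.1239 = 2.38 mmol/kg

DIC = 2.38 mmol/kg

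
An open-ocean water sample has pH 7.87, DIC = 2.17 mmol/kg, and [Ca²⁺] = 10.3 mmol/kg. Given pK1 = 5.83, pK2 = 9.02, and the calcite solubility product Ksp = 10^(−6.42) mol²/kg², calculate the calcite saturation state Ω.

α₂ = 1 / (1 + [H⁺]/K2 + [H⁺]²/(K1K2)) = 1 / (1 + 10^+1.15 + 10^-0.89)
   = 1 / (1 + 14.125 + 0.12882) = 1/15.254 = 0.06556
[CO3²⁻] = α₂ × DIC = 0.06556 × 2.17 = 0.1423 mmol/kg
Ksp = 10^(−6.42) = 3.802×10^-7
Ω = [Ca²⁺][CO3²⁻]/Ksp = (10.3×10^-3)(1.423×10^-4) / 3.802×10^-7 = 3.85

Ω = 3.85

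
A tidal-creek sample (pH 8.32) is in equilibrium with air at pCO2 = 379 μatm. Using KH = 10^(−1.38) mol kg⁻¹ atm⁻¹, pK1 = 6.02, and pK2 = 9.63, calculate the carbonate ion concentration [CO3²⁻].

[CO2*] = KH · pCO2 = 10^(−1.38) × 379×10^-6 = 1.580×10^-5 mol/kg
α₀ = 1/(1 + K1/[H⁺] + K1K2/[H⁺]²) = 1/(1 + 10^+2.30 + 10^+0.99) = 0.004755
DIC = [CO2*]/α₀ = 1.580×10^-5 / 0.004755 = 3.323 mmol/kg
[CO3²⁻] = α₂·DIC; α₂ = 0.04647, so [CO3²⁻] = 0.04647 × 3.323 = 0.154 mmol/kg

[CO3²⁻] = 0.154 mmol/kg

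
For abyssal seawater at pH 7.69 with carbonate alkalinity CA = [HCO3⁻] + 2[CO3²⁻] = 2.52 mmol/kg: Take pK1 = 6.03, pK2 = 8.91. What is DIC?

CA = [HCO3⁻] + 2[CO3²⁻] = (α₁ + 2α₂)·DIC
At pH 7.69: [H⁺]/K1 = 10^-1.66 = 0.021878, K2/[H⁺] = 10^-1.22 = 0.060256
α₁ = 1/(1 + 0.021878 + 0.060256) = 1/1.0821 = 0.9241; α₂ = α₁·K2/[H⁺] = 0.05568
α₁ + 2α₂ = 1.0355
DIC = CA / (α₁ + 2α₂) = 2.52 / 1.0355 = 2.43 mmol/kg

DIC = 2.43 mmol/kg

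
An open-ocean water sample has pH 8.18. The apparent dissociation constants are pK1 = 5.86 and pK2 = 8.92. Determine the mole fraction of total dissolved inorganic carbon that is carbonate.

α₂ = 0.153

α₂ = 1 / (1 + [H⁺]/K2 + [H⁺]²/(K1K2)) = 1 / (1 + 10^+0.74 + 10^-1.58)
   = 1 / (1 + 5.4954 + 0.026303) = 1/6.5217 = 0.1533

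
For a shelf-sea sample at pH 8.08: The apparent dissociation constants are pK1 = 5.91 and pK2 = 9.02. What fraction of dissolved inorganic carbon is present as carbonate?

α₂ = 0.102

α₂ = 1 / (1 + [H⁺]/K2 + [H⁺]²/(K1K2)) = 1 / (1 + 10^+0.94 + 10^-1.23)
   = 1 / (1 + 8.7096 + 0.058884) = 1/9.7685 = 0.1024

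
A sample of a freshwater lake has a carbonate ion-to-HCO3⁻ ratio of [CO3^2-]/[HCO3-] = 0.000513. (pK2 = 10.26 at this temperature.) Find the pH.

From K2 = [H⁺][CO3^2-]/[HCO3-]:  pH = pK2 + log₁₀([CO3^2-]/[HCO3-])
log₁₀(0.000513) = -3.290
pH = 10.26 + (-3.290) = 6.97

pH = 6.97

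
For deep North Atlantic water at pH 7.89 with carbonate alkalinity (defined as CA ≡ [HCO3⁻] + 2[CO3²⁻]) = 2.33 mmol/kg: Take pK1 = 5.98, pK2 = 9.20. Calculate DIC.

DIC = 2.25 mmol/kg

CA = [HCO3⁻] + 2[CO3²⁻] = (α₁ + 2α₂)·DIC
At pH 7.89: [H⁺]/K1 = 10^-1.91 = 0.012303, K2/[H⁺] = 10^-1.31 = 0.048978
α₁ = 1/(1 + 0.012303 + 0.048978) = 1/1.0613 = 0.9423; α₂ = α₁·K2/[H⁺] = 0.04615
α₁ + 2α₂ = 1.0346
DIC = CA / (α₁ + 2α₂) = 2.33 / 1.0346 = 2.25 mmol/kg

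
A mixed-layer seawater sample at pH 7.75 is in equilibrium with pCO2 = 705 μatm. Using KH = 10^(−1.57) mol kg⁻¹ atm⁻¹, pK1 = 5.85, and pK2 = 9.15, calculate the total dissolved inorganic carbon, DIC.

[CO2*] = KH · pCO2 = 10^(−1.57) × 705×10^-6 = 1.898×10^-5 mol/kg
α₀ = 1/(1 + K1/[H⁺] + K1K2/[H⁺]²) = 1/(1 + 10^+1.90 + 10^+0.50) = 0.01196
DIC = [CO2*]/α₀ = 1.898×10^-5 / 0.01196 = 1.59 mmol/kg

DIC = 1.59 mmol/kg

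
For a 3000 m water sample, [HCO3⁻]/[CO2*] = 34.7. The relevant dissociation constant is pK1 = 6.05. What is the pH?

pH = 7.59

From K1 = [H⁺][HCO3⁻]/[CO2*]:  pH = pK1 + log₁₀([HCO3⁻]/[CO2*])
log₁₀(34.7) = +1.540
pH = 6.05 + (+1.540) = 7.59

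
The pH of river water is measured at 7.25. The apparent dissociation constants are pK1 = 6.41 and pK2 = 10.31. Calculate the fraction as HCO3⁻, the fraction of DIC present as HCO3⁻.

α₁ = 0.873

α₁ = 1 / (1 + [H⁺]/K1 + K2/[H⁺]) = 1 / (1 + 10^-0.84 + 10^-3.06)
   = 1 / (1 + 0.14454 + 0.00087096) = 1/1.1454 = 0.8730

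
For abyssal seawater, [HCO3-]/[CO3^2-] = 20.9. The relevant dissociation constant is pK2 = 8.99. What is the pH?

pH = 7.67

From K2 = [H⁺][CO3^2-]/[HCO3-]:  pH = pK2 − log₁₀([HCO3-]/[CO3^2-])
log₁₀(20.9) = +1.320
pH = 8.99 − (+1.320) = 7.67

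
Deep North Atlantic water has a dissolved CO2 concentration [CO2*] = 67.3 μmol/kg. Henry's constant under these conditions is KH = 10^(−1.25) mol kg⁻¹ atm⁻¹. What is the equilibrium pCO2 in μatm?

KH = 10^(−1.25) = 5.623×10^-2 mol kg⁻¹ atm⁻¹
pCO2 = [CO2*]/KH = 67.3×10^-6 / 5.623×10^-2 = 1.20×10^-3 atm = 1200 μatm

pCO2 = 1200 μatm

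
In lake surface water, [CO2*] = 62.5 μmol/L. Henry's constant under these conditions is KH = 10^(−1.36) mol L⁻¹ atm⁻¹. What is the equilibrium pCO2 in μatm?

KH = 10^(−1.36) = 4.365×10^-2 mol L⁻¹ atm⁻¹
pCO2 = [CO2*]/KH = 62.5×10^-6 / 4.365×10^-2 = 1.43×10^-3 atm = 1430 μatm

pCO2 = 1430 μatm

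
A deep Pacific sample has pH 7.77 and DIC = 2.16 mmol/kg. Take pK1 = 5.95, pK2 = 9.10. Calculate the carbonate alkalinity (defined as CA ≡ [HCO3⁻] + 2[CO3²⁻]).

CA = 2.22 mmol/kg

CA = [HCO3⁻] + 2[CO3²⁻] = (α₁ + 2α₂)·DIC
At pH 7.77: [H⁺]/K1 = 10^-1.82 = 0.015136, K2/[H⁺] = 10^-1.33 = 0.046774
α₁ = 1/(1 + 0.015136 + 0.046774) = 1/1.0619 = 0.9417; α₂ = α₁·K2/[H⁺] = 0.04405
α₁ + 2α₂ = 1.0298
CA = 1.0298 × 2.16 = 2.22 mmol/kg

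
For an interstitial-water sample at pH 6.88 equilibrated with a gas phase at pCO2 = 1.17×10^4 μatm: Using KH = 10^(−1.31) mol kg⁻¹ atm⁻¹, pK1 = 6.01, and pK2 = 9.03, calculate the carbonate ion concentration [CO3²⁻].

[CO2*] = KH · pCO2 = 10^(−1.31) × 1.17×10^4×10^-6 = 5.730×10^-4 mol/kg
α₀ = 1/(1 + K1/[H⁺] + K1K2/[H⁺]²) = 1/(1 + 10^+0.87 + 10^-1.28) = 0.1181
DIC = [CO2*]/α₀ = 5.730×10^-4 / 0.1181 = 4.851 mmol/kg
[CO3²⁻] = α₂·DIC; α₂ = 0.006199, so [CO3²⁻] = 0.006199 × 4.851 = 0.0301 mmol/kg

[CO3²⁻] = 0.0301 mmol/kg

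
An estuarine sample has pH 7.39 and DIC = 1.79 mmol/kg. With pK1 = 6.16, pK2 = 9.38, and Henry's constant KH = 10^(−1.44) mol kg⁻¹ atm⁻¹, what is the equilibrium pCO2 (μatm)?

α₀ = 1 / (1 + K1/[H⁺] + K1K2/[H⁺]²) = 1 / (1 + 10^+1.23 + 10^-0.76)
   = 1 / (1 + 16.982 + 0.17378) = 1/18.156 = 0.05508
[CO2*] = α₀ × DIC = 0.05508 × 1.79 = 0.09859 mmol/kg
pCO2 = [CO2*]/KH = 9.859×10^-5 / 3.631×10^-2 = 2720 μatm

pCO2 = 2720 μatm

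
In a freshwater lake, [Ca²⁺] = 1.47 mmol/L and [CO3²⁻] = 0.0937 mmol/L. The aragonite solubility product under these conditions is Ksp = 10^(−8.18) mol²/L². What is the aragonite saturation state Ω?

Ω = 20.8

Ksp = 10^(−8.18) = 6.607×10^-9
Ω = [Ca²⁺][CO3²⁻]/Ksp = (1.47×10^-3)(0.0937×10^-3) / 6.607×10^-9 = 20.8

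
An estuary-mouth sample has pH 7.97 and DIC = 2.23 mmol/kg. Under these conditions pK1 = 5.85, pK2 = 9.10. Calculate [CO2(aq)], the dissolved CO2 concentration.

[CO2*] = 15.6 μmol/kg

α₀ = 1 / (1 + K1/[H⁺] + K1K2/[H⁺]²) = 1 / (1 + 10^+2.12 + 10^+0.99)
   = 1 / (1 + 131.83 + 9.7724) = 1/142.60 = 0.007013
[CO2*] = α₀ × DIC = 0.007013 × 2.23 = 0.0156 mmol/kg = 15.6 μmol/kg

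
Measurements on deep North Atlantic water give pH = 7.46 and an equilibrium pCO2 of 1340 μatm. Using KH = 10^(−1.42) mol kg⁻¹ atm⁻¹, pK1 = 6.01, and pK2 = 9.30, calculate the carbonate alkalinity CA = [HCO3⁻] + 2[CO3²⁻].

[CO2*] = KH · pCO2 = 10^(−1.42) × 1340×10^-6 = 5.095×10^-5 mol/kg
α₀ = 1/(1 + K1/[H⁺] + K1K2/[H⁺]²) = 1/(1 + 10^+1.45 + 10^-0.39) = 0.03379
DIC = [CO2*]/α₀ = 5.095×10^-5 / 0.03379 = 1.508 mmol/kg
CA = (α₁ + 2α₂)·DIC = (0.9524 + 2×0.01377) × 1.508 = 1.48 mmol/kg

CA = 1.48 mmol/kg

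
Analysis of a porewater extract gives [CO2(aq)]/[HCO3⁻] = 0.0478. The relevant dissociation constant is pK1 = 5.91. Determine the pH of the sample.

From K1 = [H⁺][HCO3⁻]/[CO2(aq)]:  pH = pK1 − log₁₀([CO2(aq)]/[HCO3⁻])
log₁₀(0.0478) = -1.321
pH = 5.91 − (-1.321) = 7.23

pH = 7.23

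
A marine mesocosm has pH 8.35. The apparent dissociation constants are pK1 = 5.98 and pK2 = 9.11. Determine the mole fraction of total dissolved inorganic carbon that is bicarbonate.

α₁ = 1 / (1 + [H⁺]/K1 + K2/[H⁺]) = 1 / (1 + 10^-2.37 + 10^-0.76)
   = 1 / (1 + 0.0042658 + 0.17378) = 1/1.1780 = 0.8489

α₁ = 0.849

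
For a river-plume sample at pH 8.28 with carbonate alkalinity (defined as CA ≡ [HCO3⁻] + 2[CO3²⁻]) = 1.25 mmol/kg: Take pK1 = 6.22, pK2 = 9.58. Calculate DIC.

CA = [HCO3⁻] + 2[CO3²⁻] = (α₁ + 2α₂)·DIC
At pH 8.28: [H⁺]/K1 = 10^-2.06 = 0.0087096, K2/[H⁺] = 10^-1.30 = 0.050119
α₁ = 1/(1 + 0.0087096 + 0.050119) = 1/1.0588 = 0.9444; α₂ = α₁·K2/[H⁺] = 0.04733
α₁ + 2α₂ = 1.0391
DIC = CA / (α₁ + 2α₂) = 1.25 / 1.0391 = 1.20 mmol/kg

DIC = 1.20 mmol/kg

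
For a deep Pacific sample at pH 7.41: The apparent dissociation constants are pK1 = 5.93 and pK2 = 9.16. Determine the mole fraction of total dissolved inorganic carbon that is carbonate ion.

α₂ = 1 / (1 + [H⁺]/K2 + [H⁺]²/(K1K2)) = 1 / (1 + 10^+1.75 + 10^+0.27)
   = 1 / (1 + 56.234 + 1.8621) = 1/59.096 = 0.01692

α₂ = 0.0169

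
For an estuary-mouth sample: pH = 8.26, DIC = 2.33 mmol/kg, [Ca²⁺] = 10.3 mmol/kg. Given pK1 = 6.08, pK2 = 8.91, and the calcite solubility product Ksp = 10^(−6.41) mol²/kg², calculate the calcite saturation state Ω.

α₂ = 1 / (1 + [H⁺]/K2 + [H⁺]²/(K1K2)) = 1 / (1 + 10^+0.65 + 10^-1.53)
   = 1 / (1 + 4.4668 + 0.029512) = 1/5.4963 = 0.1819
[CO3²⁻] = α₂ × DIC = 0.1819 × 2.33 = 0.4239 mmol/kg
Ksp = 10^(−6.41) = 3.890×10^-7
Ω = [Ca²⁺][CO3²⁻]/Ksp = (10.3×10^-3)(4.239×10^-4) / 3.890×10^-7 = 11.2

Ω = 11.2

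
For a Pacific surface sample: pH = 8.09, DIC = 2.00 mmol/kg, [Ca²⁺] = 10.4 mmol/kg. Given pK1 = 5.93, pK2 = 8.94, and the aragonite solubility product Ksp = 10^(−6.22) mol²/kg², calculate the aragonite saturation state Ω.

Ω = 4.25

α₂ = 1 / (1 + [H⁺]/K2 + [H⁺]²/(K1K2)) = 1 / (1 + 10^+0.85 + 10^-1.31)
   = 1 / (1 + 7.0795 + 0.048978) = 1/8.1284 = 0.1230
[CO3²⁻] = α₂ × DIC = 0.1230 × 2.00 = 0.2460 mmol/kg
Ksp = 10^(−6.22) = 6.026×10^-7
Ω = [Ca²⁺][CO3²⁻]/Ksp = (10.4×10^-3)(2.460×10^-4) / 6.026×10^-7 = 4.25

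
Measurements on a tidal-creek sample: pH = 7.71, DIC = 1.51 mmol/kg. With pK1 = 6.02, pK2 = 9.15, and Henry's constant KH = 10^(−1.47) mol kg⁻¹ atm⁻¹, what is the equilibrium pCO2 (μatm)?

pCO2 = 861 μatm

α₀ = 1 / (1 + K1/[H⁺] + K1K2/[H⁺]²) = 1 / (1 + 10^+1.69 + 10^+0.25)
   = 1 / (1 + 48.978 + 1.7783) = 1/51.756 = 0.01932
[CO2*] = α₀ × DIC = 0.01932 × 1.51 = 0.02918 mmol/kg
pCO2 = [CO2*]/KH = 2.918×10^-5 / 3.388×10^-2 = 861 μatm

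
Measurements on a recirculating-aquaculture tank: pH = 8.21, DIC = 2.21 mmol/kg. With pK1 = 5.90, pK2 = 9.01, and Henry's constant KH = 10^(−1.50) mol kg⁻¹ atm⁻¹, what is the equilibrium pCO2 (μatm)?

α₀ = 1 / (1 + K1/[H⁺] + K1K2/[H⁺]²) = 1 / (1 + 10^+2.31 + 10^+1.51)
   = 1 / (1 + 204.17 + 32.359) = 1/237.53 = 0.004210
[CO2*] = α₀ × DIC = 0.004210 × 2.21 = 0.009304 mmol/kg = 9.304 μmol/kg
pCO2 = [CO2*]/KH = 9.304×10^-6 / 3.162×10^-2 = 294 μatm

pCO2 = 294 μatm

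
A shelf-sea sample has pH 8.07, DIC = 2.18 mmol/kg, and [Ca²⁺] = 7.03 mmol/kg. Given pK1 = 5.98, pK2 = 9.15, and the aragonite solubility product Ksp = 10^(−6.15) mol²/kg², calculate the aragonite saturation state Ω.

Ω = 1.65

α₂ = 1 / (1 + [H⁺]/K2 + [H⁺]²/(K1K2)) = 1 / (1 + 10^+1.08 + 10^-1.01)
   = 1 / (1 + 12.023 + 0.097724) = 1/13.120 = 0.07622
[CO3²⁻] = α₂ × DIC = 0.07622 × 2.18 = 0.1662 mmol/kg
Ksp = 10^(−6.15) = 7.079×10^-7
Ω = [Ca²⁺][CO3²⁻]/Ksp = (7.03×10^-3)(1.662×10^-4) / 7.079×10^-7 = 1.65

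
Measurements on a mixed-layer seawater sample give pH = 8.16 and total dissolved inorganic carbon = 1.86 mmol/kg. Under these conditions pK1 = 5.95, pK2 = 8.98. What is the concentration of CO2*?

α₀ = 1 / (1 + K1/[H⁺] + K1K2/[H⁺]²) = 1 / (1 + 10^+2.21 + 10^+1.39)
   = 1 / (1 + 162.18 + 24.547) = 1/187.73 = 0.005327
[CO2*] = α₀ × DIC = 0.005327 × 1.86 = 0.00991 mmol/kg = 9.91 μmol/kg

[CO2*] = 9.91 μmol/kg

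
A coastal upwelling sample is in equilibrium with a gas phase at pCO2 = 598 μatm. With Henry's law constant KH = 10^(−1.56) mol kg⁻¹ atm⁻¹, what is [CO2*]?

KH = 10^(−1.56) = 2.754×10^-2 mol kg⁻¹ atm⁻¹
[CO2*] = KH · pCO2 = 2.754×10^-2 × 598×10^-6 atm = 1.65×10^-5 mol/kg

[CO2*] = 16.5 μmol/kg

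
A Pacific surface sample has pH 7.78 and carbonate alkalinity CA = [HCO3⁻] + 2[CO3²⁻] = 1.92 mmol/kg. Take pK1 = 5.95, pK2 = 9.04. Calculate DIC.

DIC = 1.85 mmol/kg

CA = [HCO3⁻] + 2[CO3²⁻] = (α₁ + 2α₂)·DIC
At pH 7.78: [H⁺]/K1 = 10^-1.83 = 0.014791, K2/[H⁺] = 10^-1.26 = 0.054954
α₁ = 1/(1 + 0.014791 + 0.054954) = 1/1.0697 = 0.9348; α₂ = α₁·K2/[H⁺] = 0.05137
α₁ + 2α₂ = 1.0375
DIC = CA / (α₁ + 2α₂) = 1.92 / 1.0375 = 1.85 mmol/kg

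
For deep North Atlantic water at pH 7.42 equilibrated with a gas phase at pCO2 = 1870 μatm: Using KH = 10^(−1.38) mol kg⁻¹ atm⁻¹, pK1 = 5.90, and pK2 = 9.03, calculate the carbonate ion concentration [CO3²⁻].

[CO2*] = KH · pCO2 = 10^(−1.38) × 1870×10^-6 = 7.795×10^-5 mol/kg
α₀ = 1/(1 + K1/[H⁺] + K1K2/[H⁺]²) = 1/(1 + 10^+1.52 + 10^-0.09) = 0.02863
DIC = [CO2*]/α₀ = 7.795×10^-5 / 0.02863 = 2.723 mmol/kg
[CO3²⁻] = α₂·DIC; α₂ = 0.02327, so [CO3²⁻] = 0.02327 × 2.723 = 0.0634 mmol/kg

[CO3²⁻] = 0.0634 mmol/kg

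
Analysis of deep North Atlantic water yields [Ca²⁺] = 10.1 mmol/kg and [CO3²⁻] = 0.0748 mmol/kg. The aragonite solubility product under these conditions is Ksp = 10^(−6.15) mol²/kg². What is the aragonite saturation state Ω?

Ω = 1.07

Ksp = 10^(−6.15) = 7.079×10^-7
Ω = [Ca²⁺][CO3²⁻]/Ksp = (10.1×10^-3)(0.0748×10^-3) / 7.079×10^-7 = 1.07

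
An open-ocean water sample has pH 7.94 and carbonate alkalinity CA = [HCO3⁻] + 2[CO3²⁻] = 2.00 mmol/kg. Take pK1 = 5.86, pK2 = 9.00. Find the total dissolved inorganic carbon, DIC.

CA = [HCO3⁻] + 2[CO3²⁻] = (α₁ + 2α₂)·DIC
At pH 7.94: [H⁺]/K1 = 10^-2.08 = 0.0083176, K2/[H⁺] = 10^-1.06 = 0.087096
α₁ = 1/(1 + 0.0083176 + 0.087096) = 1/1.0954 = 0.9129; α₂ = α₁·K2/[H⁺] = 0.07951
α₁ + 2α₂ = 1.0719
DIC = CA / (α₁ + 2α₂) = 2.00 / 1.0719 = 1.87 mmol/kg

DIC = 1.87 mmol/kg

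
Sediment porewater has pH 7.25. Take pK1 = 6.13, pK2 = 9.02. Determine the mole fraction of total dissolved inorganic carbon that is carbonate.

α₂ = 0.0155

α₂ = 1 / (1 + [H⁺]/K2 + [H⁺]²/(K1K2)) = 1 / (1 + 10^+1.77 + 10^+0.65)
   = 1 / (1 + 58.884 + 4.4668) = 1/64.351 = 0.01554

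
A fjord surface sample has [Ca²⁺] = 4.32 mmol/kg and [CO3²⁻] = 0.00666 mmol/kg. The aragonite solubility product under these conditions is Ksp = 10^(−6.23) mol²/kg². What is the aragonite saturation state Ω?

Ω = 0.0489

Ksp = 10^(−6.23) = 5.888×10^-7
Ω = [Ca²⁺][CO3²⁻]/Ksp = (4.32×10^-3)(0.00666×10^-3) / 5.888×10^-7 = 0.0489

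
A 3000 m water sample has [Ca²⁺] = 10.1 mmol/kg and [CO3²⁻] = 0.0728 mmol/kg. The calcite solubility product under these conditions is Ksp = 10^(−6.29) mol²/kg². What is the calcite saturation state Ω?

Ksp = 10^(−6.29) = 5.129×10^-7
Ω = [Ca²⁺][CO3²⁻]/Ksp = (10.1×10^-3)(0.0728×10^-3) / 5.129×10^-7 = 1.43

Ω = 1.43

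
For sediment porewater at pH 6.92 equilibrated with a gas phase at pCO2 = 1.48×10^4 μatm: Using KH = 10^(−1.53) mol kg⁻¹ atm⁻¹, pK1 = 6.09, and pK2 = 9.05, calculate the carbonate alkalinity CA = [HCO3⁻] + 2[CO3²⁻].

CA = 3.00 mmol/kg

[CO2*] = KH · pCO2 = 10^(−1.53) × 1.48×10^4×10^-6 = 4.368×10^-4 mol/kg
α₀ = 1/(1 + K1/[H⁺] + K1K2/[H⁺]²) = 1/(1 + 10^+0.83 + 10^-1.30) = 0.1280
DIC = [CO2*]/α₀ = 4.368×10^-4 / 0.1280 = 3.412 mmol/kg
CA = (α₁ + 2α₂)·DIC = (0.8656 + 2×0.006416) × 3.412 = 3.00 mmol/kg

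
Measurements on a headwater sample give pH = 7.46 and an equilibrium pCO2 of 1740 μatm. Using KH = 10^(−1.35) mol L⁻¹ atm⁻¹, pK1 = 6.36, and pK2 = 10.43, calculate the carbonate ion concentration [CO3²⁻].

[CO2*] = KH · pCO2 = 10^(−1.35) × 1740×10^-6 = 7.772×10^-5 mol/L
α₀ = 1/(1 + K1/[H⁺] + K1K2/[H⁺]²) = 1/(1 + 10^+1.10 + 10^-1.87) = 0.07351
DIC = [CO2*]/α₀ = 7.772×10^-5 / 0.07351 = 1.057 mmol/L
[CO3²⁻] = α₂·DIC; α₂ = 0.0009917, so [CO3²⁻] = 0.0009917 × 1.057 = 0.00105 mmol/L = 1.05 μmol/L

[CO3²⁻] = 1.05 μmol/L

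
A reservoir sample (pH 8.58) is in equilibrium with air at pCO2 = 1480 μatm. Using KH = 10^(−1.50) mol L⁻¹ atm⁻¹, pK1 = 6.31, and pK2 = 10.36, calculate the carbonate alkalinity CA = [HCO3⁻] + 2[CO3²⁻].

[CO2*] = KH · pCO2 = 10^(−1.50) × 1480×10^-6 = 4.680×10^-5 mol/L
α₀ = 1/(1 + K1/[H⁺] + K1K2/[H⁺]²) = 1/(1 + 10^+2.27 + 10^+0.49) = 0.005255
DIC = [CO2*]/α₀ = 4.680×10^-5 / 0.005255 = 8.906 mmol/L
CA = (α₁ + 2α₂)·DIC = (0.9785 + 2×0.01624) × 8.906 = 9.00 mmol/L

CA = 9.00 mmol/L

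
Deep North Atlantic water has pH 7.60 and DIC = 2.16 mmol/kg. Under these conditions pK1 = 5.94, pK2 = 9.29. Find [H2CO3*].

α₀ = 1 / (1 + K1/[H⁺] + K1K2/[H⁺]²) = 1 / (1 + 10^+1.66 + 10^-0.03)
   = 1 / (1 + 45.709 + 0.93325) = 1/47.642 = 0.02099
[CO2*] = α₀ × DIC = 0.02099 × 2.16 = 0.0453 mmol/kg

[CO2*] = 0.0453 mmol/kg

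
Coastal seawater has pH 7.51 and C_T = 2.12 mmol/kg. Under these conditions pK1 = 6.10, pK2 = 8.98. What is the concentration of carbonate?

[CO3²⁻] = 0.0670 mmol/kg

α₂ = 1 / (1 + [H⁺]/K2 + [H⁺]²/(K1K2)) = 1 / (1 + 10^+1.47 + 10^+0.06)
   = 1 / (1 + 29.512 + 1.1482) = 1/31.660 = 0.03159
[CO3²⁻] = α₂ × DIC = 0.03159 × 2.12 = 0.0670 mmol/kg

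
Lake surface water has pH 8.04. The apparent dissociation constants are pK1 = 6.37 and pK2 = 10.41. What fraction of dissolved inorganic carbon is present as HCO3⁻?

α₁ = 0.975

α₁ = 1 / (1 + [H⁺]/K1 + K2/[H⁺]) = 1 / (1 + 10^-1.67 + 10^-2.37)
   = 1 / (1 + 0.021380 + 0.0042658) = 1/1.0256 = 0.9750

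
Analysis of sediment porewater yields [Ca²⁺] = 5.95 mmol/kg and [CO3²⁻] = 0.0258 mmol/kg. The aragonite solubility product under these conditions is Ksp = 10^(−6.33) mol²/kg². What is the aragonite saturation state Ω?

Ksp = 10^(−6.33) = 4.677×10^-7
Ω = [Ca²⁺][CO3²⁻]/Ksp = (5.95×10^-3)(0.0258×10^-3) / 4.677×10^-7 = 0.328

Ω = 0.328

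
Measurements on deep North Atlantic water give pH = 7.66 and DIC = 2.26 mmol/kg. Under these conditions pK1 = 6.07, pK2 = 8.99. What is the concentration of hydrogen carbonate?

α₁ = 1 / (1 + [H⁺]/K1 + K2/[H⁺]) = 1 / (1 + 10^-1.59 + 10^-1.33)
   = 1 / (1 + 0.025704 + 0.046774) = 1/1.0725 = 0.9324
[HCO3⁻] = α₁ × DIC = 0.9324 × 2.26 = 2.11 mmol/kg

[HCO3⁻] = 2.11 mmol/kg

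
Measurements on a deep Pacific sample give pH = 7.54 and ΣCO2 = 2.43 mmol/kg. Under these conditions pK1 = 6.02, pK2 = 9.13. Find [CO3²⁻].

α₂ = 1 / (1 + [H⁺]/K2 + [H⁺]²/(K1K2)) = 1 / (1 + 10^+1.59 + 10^+0.07)
   = 1 / (1 + 38.905 + 1.1749) = 1/41.079 = 0.02434
[CO3²⁻] = α₂ × DIC = 0.02434 × 2.43 = 0.0592 mmol/kg

[CO3²⁻] = 0.0592 mmol/kg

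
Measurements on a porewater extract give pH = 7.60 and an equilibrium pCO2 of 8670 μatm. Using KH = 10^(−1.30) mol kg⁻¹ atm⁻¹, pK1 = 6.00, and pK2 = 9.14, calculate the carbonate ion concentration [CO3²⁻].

[CO2*] = KH · pCO2 = 10^(−1.30) × 8670×10^-6 = 4.345×10^-4 mol/kg
α₀ = 1/(1 + K1/[H⁺] + K1K2/[H⁺]²) = 1/(1 + 10^+1.60 + 10^+0.06) = 0.02383
DIC = [CO2*]/α₀ = 4.345×10^-4 / 0.02383 = 18.23 mmol/kg
[CO3²⁻] = α₂·DIC; α₂ = 0.02736, so [CO3²⁻] = 0.02736 × 18.23 = 0.499 mmol/kg

[CO3²⁻] = 0.499 mmol/kg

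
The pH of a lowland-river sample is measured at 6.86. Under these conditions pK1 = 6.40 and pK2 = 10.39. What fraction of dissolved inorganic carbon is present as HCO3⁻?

α₁ = 1 / (1 + [H⁺]/K1 + K2/[H⁺]) = 1 / (1 + 10^-0.46 + 10^-3.53)
   = 1 / (1 + 0.34674 + 0.00029512) = 1/1.3470 = 0.7424

α₁ = 0.742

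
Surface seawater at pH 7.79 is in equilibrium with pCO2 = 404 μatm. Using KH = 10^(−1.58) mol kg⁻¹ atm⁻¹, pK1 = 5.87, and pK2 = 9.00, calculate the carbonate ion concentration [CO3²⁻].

[CO3²⁻] = 0.0545 mmol/kg

[CO2*] = KH · pCO2 = 10^(−1.58) × 404×10^-6 = 1.063×10^-5 mol/kg
α₀ = 1/(1 + K1/[H⁺] + K1K2/[H⁺]²) = 1/(1 + 10^+1.92 + 10^+0.71) = 0.01120
DIC = [CO2*]/α₀ = 1.063×10^-5 / 0.01120 = 0.9490 mmol/kg
[CO3²⁻] = α₂·DIC; α₂ = 0.05743, so [CO3²⁻] = 0.05743 × 0.9490 = 0.0545 mmol/kg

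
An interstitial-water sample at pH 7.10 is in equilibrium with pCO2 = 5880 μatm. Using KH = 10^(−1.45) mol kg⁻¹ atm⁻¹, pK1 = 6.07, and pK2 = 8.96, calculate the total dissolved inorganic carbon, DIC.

DIC = 2.48 mmol/kg

[CO2*] = KH · pCO2 = 10^(−1.45) × 5880×10^-6 = 2.086×10^-4 mol/kg
α₀ = 1/(1 + K1/[H⁺] + K1K2/[H⁺]²) = 1/(1 + 10^+1.03 + 10^-0.83) = 0.08429
DIC = [CO2*]/α₀ = 2.086×10^-4 / 0.08429 = 2.48 mmol/kg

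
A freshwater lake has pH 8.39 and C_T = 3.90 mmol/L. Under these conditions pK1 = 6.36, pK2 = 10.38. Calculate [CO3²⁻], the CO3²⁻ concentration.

[CO3²⁻] = 0.0391 mmol/L

α₂ = 1 / (1 + [H⁺]/K2 + [H⁺]²/(K1K2)) = 1 / (1 + 10^+1.99 + 10^-0.04)
   = 1 / (1 + 97.724 + 0.91201) = 1/99.636 = 0.01004
[CO3²⁻] = α₂ × DIC = 0.01004 × 3.90 = 0.0391 mmol/L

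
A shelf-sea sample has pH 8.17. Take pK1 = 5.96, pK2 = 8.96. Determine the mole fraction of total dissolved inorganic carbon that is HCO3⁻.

α₁ = 1 / (1 + [H⁺]/K1 + K2/[H⁺]) = 1 / (1 + 10^-2.21 + 10^-0.79)
   = 1 / (1 + 0.0061660 + 0.16218) = 1/1.1683 = 0.8559

α₁ = 0.856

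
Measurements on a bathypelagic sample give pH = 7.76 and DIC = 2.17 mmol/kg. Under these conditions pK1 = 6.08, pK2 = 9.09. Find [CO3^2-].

[CO3²⁻] = 0.0951 mmol/kg

α₂ = 1 / (1 + [H⁺]/K2 + [H⁺]²/(K1K2)) = 1 / (1 + 10^+1.33 + 10^-0.35)
   = 1 / (1 + 21.380 + 0.44668) = 1/22.826 = 0.04381
[CO3²⁻] = α₂ × DIC = 0.04381 × 2.17 = 0.0951 mmol/kg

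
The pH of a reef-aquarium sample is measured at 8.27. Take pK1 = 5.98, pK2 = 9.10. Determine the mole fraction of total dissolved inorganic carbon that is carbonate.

α₂ = 0.128

α₂ = 1 / (1 + [H⁺]/K2 + [H⁺]²/(K1K2)) = 1 / (1 + 10^+0.83 + 10^-1.46)
   = 1 / (1 + 6.7608 + 0.034674) = 1/7.7955 = 0.1283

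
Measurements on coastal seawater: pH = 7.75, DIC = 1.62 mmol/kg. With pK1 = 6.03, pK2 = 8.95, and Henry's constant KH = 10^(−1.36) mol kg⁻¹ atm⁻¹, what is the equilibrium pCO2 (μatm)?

pCO2 = 653 μatm

α₀ = 1 / (1 + K1/[H⁺] + K1K2/[H⁺]²) = 1 / (1 + 10^+1.72 + 10^+0.52)
   = 1 / (1 + 52.481 + 3.3113) = 1/56.792 = 0.01761
[CO2*] = α₀ × DIC = 0.01761 × 1.62 = 0.02853 mmol/kg
pCO2 = [CO2*]/KH = 2.853×10^-5 / 4.365×10^-2 = 653 μatm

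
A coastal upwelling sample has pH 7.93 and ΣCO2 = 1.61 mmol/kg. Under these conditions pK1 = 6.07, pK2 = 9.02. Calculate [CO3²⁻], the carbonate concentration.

α₂ = 1 / (1 + [H⁺]/K2 + [H⁺]²/(K1K2)) = 1 / (1 + 10^+1.09 + 10^-0.77)
   = 1 / (1 + 12.303 + 0.16982) = 1/13.473 = 0.07423
[CO3²⁻] = α₂ × DIC = 0.07423 × 1.61 = 0.120 mmol/kg

[CO3²⁻] = 0.120 mmol/kg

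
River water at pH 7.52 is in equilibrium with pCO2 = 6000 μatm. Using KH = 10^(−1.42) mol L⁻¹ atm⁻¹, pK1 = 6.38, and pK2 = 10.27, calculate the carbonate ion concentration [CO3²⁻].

[CO3²⁻] = 5.60 μmol/L

[CO2*] = KH · pCO2 = 10^(−1.42) × 6000×10^-6 = 2.281×10^-4 mol/L
α₀ = 1/(1 + K1/[H⁺] + K1K2/[H⁺]²) = 1/(1 + 10^+1.14 + 10^-1.61) = 0.06744
DIC = [CO2*]/α₀ = 2.281×10^-4 / 0.06744 = 3.383 mmol/L
[CO3²⁻] = α₂·DIC; α₂ = 0.001655, so [CO3²⁻] = 0.001655 × 3.383 = 0.00560 mmol/L = 5.60 μmol/L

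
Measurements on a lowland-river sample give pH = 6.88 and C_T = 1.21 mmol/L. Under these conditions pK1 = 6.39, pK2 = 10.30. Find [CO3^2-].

[CO3²⁻] = 0.347 μmol/L

α₂ = 1 / (1 + [H⁺]/K2 + [H⁺]²/(K1K2)) = 1 / (1 + 10^+3.42 + 10^+2.93)
   = 1 / (1 + 2630.3 + 851.14) = 1/3482.4 = 0.0002872
[CO3²⁻] = α₂ × DIC = 0.0002872 × 1.21 = 0.000347 mmol/L = 0.347 μmol/L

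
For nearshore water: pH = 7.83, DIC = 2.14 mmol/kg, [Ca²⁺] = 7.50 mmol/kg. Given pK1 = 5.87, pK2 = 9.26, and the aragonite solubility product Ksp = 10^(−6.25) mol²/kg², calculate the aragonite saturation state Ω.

Ω = 1.01

α₂ = 1 / (1 + [H⁺]/K2 + [H⁺]²/(K1K2)) = 1 / (1 + 10^+1.43 + 10^-0.53)
   = 1 / (1 + 26.915 + 0.29512) = 1/28.210 = 0.03545
[CO3²⁻] = α₂ × DIC = 0.03545 × 2.14 = 0.07586 mmol/kg
Ksp = 10^(−6.25) = 5.623×10^-7
Ω = [Ca²⁺][CO3²⁻]/Ksp = (7.50×10^-3)(7.586×10^-5) / 5.623×10^-7 = 1.01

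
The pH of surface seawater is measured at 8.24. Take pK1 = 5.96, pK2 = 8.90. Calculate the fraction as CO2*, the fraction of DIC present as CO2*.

α₀ = 0.00429

α₀ = 1 / (1 + K1/[H⁺] + K1K2/[H⁺]²) = 1 / (1 + 10^+2.28 + 10^+1.62)
   = 1 / (1 + 190.55 + 41.687) = 1/233.23 = 0.004288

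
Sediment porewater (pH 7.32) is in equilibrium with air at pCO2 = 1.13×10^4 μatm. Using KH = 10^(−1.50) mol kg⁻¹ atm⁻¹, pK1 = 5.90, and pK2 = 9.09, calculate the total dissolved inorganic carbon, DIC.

DIC = 9.92 mmol/kg

[CO2*] = KH · pCO2 = 10^(−1.50) × 1.13×10^4×10^-6 = 3.573×10^-4 mol/kg
α₀ = 1/(1 + K1/[H⁺] + K1K2/[H⁺]²) = 1/(1 + 10^+1.42 + 10^-0.35) = 0.03604
DIC = [CO2*]/α₀ = 3.573×10^-4 / 0.03604 = 9.92 mmol/kg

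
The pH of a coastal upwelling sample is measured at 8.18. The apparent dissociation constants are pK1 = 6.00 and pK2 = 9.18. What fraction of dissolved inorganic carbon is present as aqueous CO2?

α₀ = 0.00597

α₀ = 1 / (1 + K1/[H⁺] + K1K2/[H⁺]²) = 1 / (1 + 10^+2.18 + 10^+1.18)
   = 1 / (1 + 151.36 + 15.136) = 1/167.49 = 0.005970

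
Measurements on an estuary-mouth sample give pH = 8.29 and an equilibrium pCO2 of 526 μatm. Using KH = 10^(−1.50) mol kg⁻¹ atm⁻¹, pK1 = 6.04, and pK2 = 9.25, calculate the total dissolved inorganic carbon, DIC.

[CO2*] = KH · pCO2 = 10^(−1.50) × 526×10^-6 = 1.663×10^-5 mol/kg
α₀ = 1/(1 + K1/[H⁺] + K1K2/[H⁺]²) = 1/(1 + 10^+2.25 + 10^+1.29) = 0.005042
DIC = [CO2*]/α₀ = 1.663×10^-5 / 0.005042 = 3.30 mmol/kg

DIC = 3.30 mmol/kg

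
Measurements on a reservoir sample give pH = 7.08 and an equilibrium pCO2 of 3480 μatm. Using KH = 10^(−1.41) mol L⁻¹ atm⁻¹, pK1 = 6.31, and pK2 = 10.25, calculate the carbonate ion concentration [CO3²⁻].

[CO2*] = KH · pCO2 = 10^(−1.41) × 3480×10^-6 = 1.354×10^-4 mol/L
α₀ = 1/(1 + K1/[H⁺] + K1K2/[H⁺]²) = 1/(1 + 10^+0.77 + 10^-2.40) = 0.1451
DIC = [CO2*]/α₀ = 1.354×10^-4 / 0.1451 = 0.9331 mmol/L
[CO3²⁻] = α₂·DIC; α₂ = 0.0005776, so [CO3²⁻] = 0.0005776 × 0.9331 = 0.000539 mmol/L = 0.539 μmol/L

[CO3²⁻] = 0.539 μmol/L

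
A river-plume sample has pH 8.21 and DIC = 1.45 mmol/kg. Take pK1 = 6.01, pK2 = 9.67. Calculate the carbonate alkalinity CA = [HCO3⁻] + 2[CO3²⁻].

CA = [HCO3⁻] + 2[CO3²⁻] = (α₁ + 2α₂)·DIC
At pH 8.21: [H⁺]/K1 = 10^-2.20 = 0.0063096, K2/[H⁺] = 10^-1.46 = 0.034674
α₁ = 1/(1 + 0.0063096 + 0.034674) = 1/1.0410 = 0.9606; α₂ = α₁·K2/[H⁺] = 0.03331
α₁ + 2α₂ = 1.0272
CA = 1.0272 × 1.45 = 1.49 mmol/kg

CA = 1.49 mmol/kg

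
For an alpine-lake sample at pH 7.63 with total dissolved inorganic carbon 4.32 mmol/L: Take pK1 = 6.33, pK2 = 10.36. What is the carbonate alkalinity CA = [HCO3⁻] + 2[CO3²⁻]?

CA = 4.12 mmol/L

CA = [HCO3⁻] + 2[CO3²⁻] = (α₁ + 2α₂)·DIC
At pH 7.63: [H⁺]/K1 = 10^-1.30 = 0.050119, K2/[H⁺] = 10^-2.73 = 0.0018621
α₁ = 1/(1 + 0.050119 + 0.0018621) = 1/1.0520 = 0.9506; α₂ = α₁·K2/[H⁺] = 0.001770
α₁ + 2α₂ = 0.9541
CA = 0.9541 × 4.32 = 4.12 mmol/L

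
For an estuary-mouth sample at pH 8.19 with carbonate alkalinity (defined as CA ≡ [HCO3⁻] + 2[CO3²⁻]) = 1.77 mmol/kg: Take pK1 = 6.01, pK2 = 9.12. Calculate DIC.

CA = [HCO3⁻] + 2[CO3²⁻] = (α₁ + 2α₂)·DIC
At pH 8.19: [H⁺]/K1 = 10^-2.18 = 0.0066069, K2/[H⁺] = 10^-0.93 = 0.11749
α₁ = 1/(1 + 0.0066069 + 0.11749) = 1/1.1241 = 0.8896; α₂ = α₁·K2/[H⁺] = 0.1045
α₁ + 2α₂ = 1.0986
DIC = CA / (α₁ + 2α₂) = 1.77 / 1.0986 = 1.61 mmol/kg

DIC = 1.61 mmol/kg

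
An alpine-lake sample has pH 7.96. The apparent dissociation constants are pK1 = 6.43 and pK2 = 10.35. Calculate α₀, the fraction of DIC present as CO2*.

α₀ = 1 / (1 + K1/[H⁺] + K1K2/[H⁺]²) = 1 / (1 + 10^+1.53 + 10^-0.86)
   = 1 / (1 + 33.884 + 0.13804) = 1/35.022 = 0.02855

α₀ = 0.0286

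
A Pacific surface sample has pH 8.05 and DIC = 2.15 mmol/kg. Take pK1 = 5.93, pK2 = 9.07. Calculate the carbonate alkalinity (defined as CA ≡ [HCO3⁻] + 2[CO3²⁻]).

CA = 2.32 mmol/kg

CA = [HCO3⁻] + 2[CO3²⁻] = (α₁ + 2α₂)·DIC
At pH 8.05: [H⁺]/K1 = 10^-2.12 = 0.0075858, K2/[H⁺] = 10^-1.02 = 0.095499
α₁ = 1/(1 + 0.0075858 + 0.095499) = 1/1.1031 = 0.9065; α₂ = α₁·K2/[H⁺] = 0.08657
α₁ + 2α₂ = 1.0797
CA = 1.0797 × 2.15 = 2.32 mmol/kg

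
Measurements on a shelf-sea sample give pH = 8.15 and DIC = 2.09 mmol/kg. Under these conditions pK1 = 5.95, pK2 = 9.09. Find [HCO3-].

α₁ = 1 / (1 + [H⁺]/K1 + K2/[H⁺]) = 1 / (1 + 10^-2.20 + 10^-0.94)
   = 1 / (1 + 0.0063096 + 0.11482) = 1/1.1211 = 0.8920
[HCO3⁻] = α₁ × DIC = 0.8920 × 2.09 = 1.86 mmol/kg

[HCO3⁻] = 1.86 mmol/kg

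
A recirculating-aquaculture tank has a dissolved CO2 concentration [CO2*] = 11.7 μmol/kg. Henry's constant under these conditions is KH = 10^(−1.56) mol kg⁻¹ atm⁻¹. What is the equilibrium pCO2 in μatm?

pCO2 = 425 μatm

KH = 10^(−1.56) = 2.754×10^-2 mol kg⁻¹ atm⁻¹
pCO2 = [CO2*]/KH = 11.7×10^-6 / 2.754×10^-2 = 4.25×10^-4 atm = 425 μatm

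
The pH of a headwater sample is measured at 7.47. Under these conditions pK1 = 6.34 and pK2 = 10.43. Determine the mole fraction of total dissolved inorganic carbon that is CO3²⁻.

α₂ = 0.00102

α₂ = 1 / (1 + [H⁺]/K2 + [H⁺]²/(K1K2)) = 1 / (1 + 10^+2.96 + 10^+1.83)
   = 1 / (1 + 912.01 + 67.608) = 1/980.62 = 0.001020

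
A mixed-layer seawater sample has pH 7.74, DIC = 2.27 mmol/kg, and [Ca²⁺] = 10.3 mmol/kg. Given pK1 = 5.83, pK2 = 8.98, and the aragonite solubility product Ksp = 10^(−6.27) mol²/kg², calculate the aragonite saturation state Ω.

Ω = 2.34

α₂ = 1 / (1 + [H⁺]/K2 + [H⁺]²/(K1K2)) = 1 / (1 + 10^+1.24 + 10^-0.67)
   = 1 / (1 + 17.378 + 0.21380) = 1/18.592 = 0.05379
[CO3²⁻] = α₂ × DIC = 0.05379 × 2.27 = 0.1221 mmol/kg
Ksp = 10^(−6.27) = 5.370×10^-7
Ω = [Ca²⁺][CO3²⁻]/Ksp = (10.3×10^-3)(1.221×10^-4) / 5.370×10^-7 = 2.34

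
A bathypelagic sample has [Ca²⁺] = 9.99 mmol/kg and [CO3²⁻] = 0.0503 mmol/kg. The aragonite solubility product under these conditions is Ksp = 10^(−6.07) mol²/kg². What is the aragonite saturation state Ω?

Ω = 0.590

Ksp = 10^(−6.07) = 8.511×10^-7
Ω = [Ca²⁺][CO3²⁻]/Ksp = (9.99×10^-3)(0.0503×10^-3) / 8.511×10^-7 = 0.590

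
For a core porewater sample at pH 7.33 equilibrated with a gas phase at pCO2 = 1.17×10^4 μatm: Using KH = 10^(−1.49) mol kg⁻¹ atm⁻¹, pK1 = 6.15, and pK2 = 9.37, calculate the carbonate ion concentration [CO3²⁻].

[CO3²⁻] = 0.0523 mmol/kg

[CO2*] = KH · pCO2 = 10^(−1.49) × 1.17×10^4×10^-6 = 3.786×10^-4 mol/kg
α₀ = 1/(1 + K1/[H⁺] + K1K2/[H⁺]²) = 1/(1 + 10^+1.18 + 10^-0.86) = 0.06145
DIC = [CO2*]/α₀ = 3.786×10^-4 / 0.06145 = 6.161 mmol/kg
[CO3²⁻] = α₂·DIC; α₂ = 0.008482, so [CO3²⁻] = 0.008482 × 6.161 = 0.0523 mmol/kg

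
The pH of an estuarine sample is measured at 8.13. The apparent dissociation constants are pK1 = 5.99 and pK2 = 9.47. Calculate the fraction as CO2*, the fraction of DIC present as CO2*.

α₀ = 0.00688

α₀ = 1 / (1 + K1/[H⁺] + K1K2/[H⁺]²) = 1 / (1 + 10^+2.14 + 10^+0.80)
   = 1 / (1 + 138.04 + 6.3096) = 1/145.35 = 0.006880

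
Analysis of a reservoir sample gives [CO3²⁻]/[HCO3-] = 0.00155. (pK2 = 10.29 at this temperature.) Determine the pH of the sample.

From K2 = [H⁺][CO3²⁻]/[HCO3-]:  pH = pK2 + log₁₀([CO3²⁻]/[HCO3-])
log₁₀(0.00155) = -2.810
pH = 10.29 + (-2.810) = 7.48

pH = 7.48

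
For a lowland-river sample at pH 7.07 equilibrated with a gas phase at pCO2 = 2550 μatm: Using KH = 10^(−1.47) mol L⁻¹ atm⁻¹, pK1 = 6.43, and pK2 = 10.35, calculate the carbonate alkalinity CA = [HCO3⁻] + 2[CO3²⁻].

[CO2*] = KH · pCO2 = 10^(−1.47) × 2550×10^-6 = 8.641×10^-5 mol/L
α₀ = 1/(1 + K1/[H⁺] + K1K2/[H⁺]²) = 1/(1 + 10^+0.64 + 10^-2.64) = 0.1863
DIC = [CO2*]/α₀ = 8.641×10^-5 / 0.1863 = 0.4638 mmol/L
CA = (α₁ + 2α₂)·DIC = (0.8133 + 2×0.0004268) × 0.4638 = 0.378 mmol/L

CA = 0.378 mmol/L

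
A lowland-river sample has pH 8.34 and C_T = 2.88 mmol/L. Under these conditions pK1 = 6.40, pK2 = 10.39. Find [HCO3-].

[HCO3⁻] = 2.82 mmol/L

α₁ = 1 / (1 + [H⁺]/K1 + K2/[H⁺]) = 1 / (1 + 10^-1.94 + 10^-2.05)
   = 1 / (1 + 0.011482 + 0.0089125) = 1/1.0204 = 0.9800
[HCO3⁻] = α₁ × DIC = 0.9800 × 2.88 = 2.82 mmol/L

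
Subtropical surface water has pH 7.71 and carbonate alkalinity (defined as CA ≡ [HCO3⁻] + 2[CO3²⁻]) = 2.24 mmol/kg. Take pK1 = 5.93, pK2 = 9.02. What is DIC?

DIC = 2.17 mmol/kg

CA = [HCO3⁻] + 2[CO3²⁻] = (α₁ + 2α₂)·DIC
At pH 7.71: [H⁺]/K1 = 10^-1.78 = 0.016596, K2/[H⁺] = 10^-1.31 = 0.048978
α₁ = 1/(1 + 0.016596 + 0.048978) = 1/1.0656 = 0.9385; α₂ = α₁·K2/[H⁺] = 0.04596
α₁ + 2α₂ = 1.0304
DIC = CA / (α₁ + 2α₂) = 2.24 / 1.0304 = 2.17 mmol/kg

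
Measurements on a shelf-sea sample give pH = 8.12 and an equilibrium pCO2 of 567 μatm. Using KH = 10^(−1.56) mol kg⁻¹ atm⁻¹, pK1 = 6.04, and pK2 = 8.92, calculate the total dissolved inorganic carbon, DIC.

DIC = 2.19 mmol/kg

[CO2*] = KH · pCO2 = 10^(−1.56) × 567×10^-6 = 1.562×10^-5 mol/kg
α₀ = 1/(1 + K1/[H⁺] + K1K2/[H⁺]²) = 1/(1 + 10^+2.08 + 10^+1.28) = 0.007129
DIC = [CO2*]/α₀ = 1.562×10^-5 / 0.007129 = 2.19 mmol/kg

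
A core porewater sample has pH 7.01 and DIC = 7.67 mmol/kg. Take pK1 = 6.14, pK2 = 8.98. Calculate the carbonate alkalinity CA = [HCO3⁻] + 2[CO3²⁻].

CA = 6.84 mmol/kg

CA = [HCO3⁻] + 2[CO3²⁻] = (α₁ + 2α₂)·DIC
At pH 7.01: [H⁺]/K1 = 10^-0.87 = 0.13490, K2/[H⁺] = 10^-1.97 = 0.010715
α₁ = 1/(1 + 0.13490 + 0.010715) = 1/1.1456 = 0.8729; α₂ = α₁·K2/[H⁺] = 0.009353
α₁ + 2α₂ = 0.8916
CA = 0.8916 × 7.67 = 6.84 mmol/kg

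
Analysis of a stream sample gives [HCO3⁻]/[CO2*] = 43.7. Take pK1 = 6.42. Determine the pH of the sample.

pH = 8.06

From K1 = [H⁺][HCO3⁻]/[CO2*]:  pH = pK1 + log₁₀([HCO3⁻]/[CO2*])
log₁₀(43.7) = +1.640
pH = 6.42 + (+1.640) = 8.06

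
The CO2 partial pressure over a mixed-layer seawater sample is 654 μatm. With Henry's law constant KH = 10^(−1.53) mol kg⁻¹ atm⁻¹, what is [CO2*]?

KH = 10^(−1.53) = 2.951×10^-2 mol kg⁻¹ atm⁻¹
[CO2*] = KH · pCO2 = 2.951×10^-2 × 654×10^-6 atm = 1.93×10^-5 mol/kg

[CO2*] = 19.3 μmol/kg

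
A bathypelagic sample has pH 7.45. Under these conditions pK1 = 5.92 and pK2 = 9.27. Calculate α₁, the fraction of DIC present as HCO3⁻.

α₁ = 1 / (1 + [H⁺]/K1 + K2/[H⁺]) = 1 / (1 + 10^-1.53 + 10^-1.82)
   = 1 / (1 + 0.029512 + 0.015136) = 1/1.0446 = 0.9573

α₁ = 0.957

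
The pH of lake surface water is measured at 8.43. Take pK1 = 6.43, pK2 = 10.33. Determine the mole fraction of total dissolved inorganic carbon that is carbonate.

α₂ = 0.0123

α₂ = 1 / (1 + [H⁺]/K2 + [H⁺]²/(K1K2)) = 1 / (1 + 10^+1.90 + 10^-0.10)
   = 1 / (1 + 79.433 + 0.79433) = 1/81.227 = 0.01231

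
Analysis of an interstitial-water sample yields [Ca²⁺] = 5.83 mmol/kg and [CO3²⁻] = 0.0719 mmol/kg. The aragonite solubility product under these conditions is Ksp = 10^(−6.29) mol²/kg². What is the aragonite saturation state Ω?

Ω = 0.817

Ksp = 10^(−6.29) = 5.129×10^-7
Ω = [Ca²⁺][CO3²⁻]/Ksp = (5.83×10^-3)(0.0719×10^-3) / 5.129×10^-7 = 0.817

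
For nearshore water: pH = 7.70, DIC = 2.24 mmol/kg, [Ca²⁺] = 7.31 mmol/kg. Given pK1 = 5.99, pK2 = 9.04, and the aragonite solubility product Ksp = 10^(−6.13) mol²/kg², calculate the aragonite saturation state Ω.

α₂ = 1 / (1 + [H⁺]/K2 + [H⁺]²/(K1K2)) = 1 / (1 + 10^+1.34 + 10^-0.37)
   = 1 / (1 + 21.878 + 0.42658) = 1/23.304 = 0.04291
[CO3²⁻] = α₂ × DIC = 0.04291 × 2.24 = 0.09612 mmol/kg
Ksp = 10^(−6.13) = 7.413×10^-7
Ω = [Ca²⁺][CO3²⁻]/Ksp = (7.31×10^-3)(9.612×10^-5) / 7.413×10^-7 = 0.948

Ω = 0.948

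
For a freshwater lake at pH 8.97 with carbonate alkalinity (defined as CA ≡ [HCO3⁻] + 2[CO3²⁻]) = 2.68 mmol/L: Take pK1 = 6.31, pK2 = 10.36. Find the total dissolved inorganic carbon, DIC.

DIC = 2.58 mmol/L

CA = [HCO3⁻] + 2[CO3²⁻] = (α₁ + 2α₂)·DIC
At pH 8.97: [H⁺]/K1 = 10^-2.66 = 0.0021878, K2/[H⁺] = 10^-1.39 = 0.040738
α₁ = 1/(1 + 0.0021878 + 0.040738) = 1/1.0429 = 0.9588; α₂ = α₁·K2/[H⁺] = 0.03906
α₁ + 2α₂ = 1.0370
DIC = CA / (α₁ + 2α₂) = 2.68 / 1.0370 = 2.58 mmol/L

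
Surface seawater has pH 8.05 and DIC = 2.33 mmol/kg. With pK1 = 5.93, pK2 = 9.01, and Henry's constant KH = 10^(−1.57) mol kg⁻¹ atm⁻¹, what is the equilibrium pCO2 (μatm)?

α₀ = 1 / (1 + K1/[H⁺] + K1K2/[H⁺]²) = 1 / (1 + 10^+2.12 + 10^+1.16)
   = 1 / (1 + 131.83 + 14.454) = 1/147.28 = 0.006790
[CO2*] = α₀ × DIC = 0.006790 × 2.33 = 0.01582 mmol/kg = 15.82 μmol/kg
pCO2 = [CO2*]/KH = 1.582×10^-5 / 2.692×10^-2 = 588 μatm

pCO2 = 588 μatm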